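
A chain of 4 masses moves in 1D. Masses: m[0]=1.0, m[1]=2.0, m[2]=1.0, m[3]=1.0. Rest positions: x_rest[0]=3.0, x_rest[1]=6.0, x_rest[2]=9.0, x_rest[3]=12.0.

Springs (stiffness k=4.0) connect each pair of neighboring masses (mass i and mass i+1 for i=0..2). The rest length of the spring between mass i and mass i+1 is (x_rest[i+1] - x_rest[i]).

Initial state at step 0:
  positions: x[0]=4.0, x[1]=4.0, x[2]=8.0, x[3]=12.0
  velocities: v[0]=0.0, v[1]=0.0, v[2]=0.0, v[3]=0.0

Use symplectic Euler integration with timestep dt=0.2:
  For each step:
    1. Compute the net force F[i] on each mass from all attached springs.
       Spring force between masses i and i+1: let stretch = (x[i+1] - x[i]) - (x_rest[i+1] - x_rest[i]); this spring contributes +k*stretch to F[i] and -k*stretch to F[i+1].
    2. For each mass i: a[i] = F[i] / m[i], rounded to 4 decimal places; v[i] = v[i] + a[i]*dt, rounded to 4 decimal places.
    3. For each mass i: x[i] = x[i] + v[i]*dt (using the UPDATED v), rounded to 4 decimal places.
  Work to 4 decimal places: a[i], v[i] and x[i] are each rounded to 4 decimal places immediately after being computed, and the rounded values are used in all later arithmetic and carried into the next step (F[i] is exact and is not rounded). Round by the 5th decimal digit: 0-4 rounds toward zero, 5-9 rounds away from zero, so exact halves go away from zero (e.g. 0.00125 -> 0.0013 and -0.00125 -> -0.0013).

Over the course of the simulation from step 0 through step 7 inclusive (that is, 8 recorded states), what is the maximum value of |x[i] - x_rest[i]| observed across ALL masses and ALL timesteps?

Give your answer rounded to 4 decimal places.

Step 0: x=[4.0000 4.0000 8.0000 12.0000] v=[0.0000 0.0000 0.0000 0.0000]
Step 1: x=[3.5200 4.3200 8.0000 11.8400] v=[-2.4000 1.6000 0.0000 -0.8000]
Step 2: x=[2.6880 4.8704 8.0256 11.5456] v=[-4.1600 2.7520 0.1280 -1.4720]
Step 3: x=[1.7252 5.4986 8.1096 11.1680] v=[-4.8141 3.1411 0.4198 -1.8880]
Step 4: x=[0.8861 6.0338 8.2651 10.7811] v=[-4.1954 2.6761 0.7777 -1.9347]
Step 5: x=[0.3907 6.3357 8.4662 10.4716] v=[-2.4772 1.5095 1.0055 -1.5475]
Step 6: x=[0.3665 6.3324 8.6473 10.3212] v=[-0.1212 -0.0163 0.9054 -0.7518]
Step 7: x=[0.8168 6.0371 8.7258 10.3830] v=[2.2515 -1.4767 0.3926 0.3091]
Max displacement = 2.6335

Answer: 2.6335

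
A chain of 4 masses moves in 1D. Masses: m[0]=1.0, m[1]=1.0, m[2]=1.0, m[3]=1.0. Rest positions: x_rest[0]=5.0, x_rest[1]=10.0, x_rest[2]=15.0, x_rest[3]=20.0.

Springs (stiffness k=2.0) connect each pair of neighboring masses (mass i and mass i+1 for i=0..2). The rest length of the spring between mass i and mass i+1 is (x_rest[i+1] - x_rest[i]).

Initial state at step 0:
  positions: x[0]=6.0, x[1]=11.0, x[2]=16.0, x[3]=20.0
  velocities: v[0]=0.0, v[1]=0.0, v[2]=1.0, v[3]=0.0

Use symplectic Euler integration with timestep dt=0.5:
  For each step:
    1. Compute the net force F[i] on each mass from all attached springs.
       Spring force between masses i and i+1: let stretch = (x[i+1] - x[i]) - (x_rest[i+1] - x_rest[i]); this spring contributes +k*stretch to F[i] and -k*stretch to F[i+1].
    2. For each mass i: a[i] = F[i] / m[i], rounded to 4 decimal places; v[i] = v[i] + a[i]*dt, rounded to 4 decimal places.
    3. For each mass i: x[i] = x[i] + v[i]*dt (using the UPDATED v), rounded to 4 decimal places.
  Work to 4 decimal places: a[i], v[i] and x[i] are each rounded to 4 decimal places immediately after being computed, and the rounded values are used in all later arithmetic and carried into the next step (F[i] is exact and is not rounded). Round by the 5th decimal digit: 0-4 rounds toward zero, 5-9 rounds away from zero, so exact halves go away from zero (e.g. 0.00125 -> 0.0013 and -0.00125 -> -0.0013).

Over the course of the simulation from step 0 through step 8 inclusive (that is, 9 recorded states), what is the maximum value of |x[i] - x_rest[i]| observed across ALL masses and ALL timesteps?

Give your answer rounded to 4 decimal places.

Step 0: x=[6.0000 11.0000 16.0000 20.0000] v=[0.0000 0.0000 1.0000 0.0000]
Step 1: x=[6.0000 11.0000 16.0000 20.5000] v=[0.0000 0.0000 0.0000 1.0000]
Step 2: x=[6.0000 11.0000 15.7500 21.2500] v=[0.0000 0.0000 -0.5000 1.5000]
Step 3: x=[6.0000 10.8750 15.8750 21.7500] v=[0.0000 -0.2500 0.2500 1.0000]
Step 4: x=[5.9375 10.8125 16.4375 21.8125] v=[-0.1250 -0.1250 1.1250 0.1250]
Step 5: x=[5.8125 11.1250 16.8750 21.6875] v=[-0.2500 0.6250 0.8750 -0.2500]
Step 6: x=[5.8438 11.6563 16.8438 21.6563] v=[0.0625 1.0625 -0.0625 -0.0625]
Step 7: x=[6.2813 11.8751 16.6251 21.7188] v=[0.8750 0.4375 -0.4375 0.1250]
Step 8: x=[7.0157 11.6720 16.5782 21.7345] v=[1.4688 -0.4063 -0.0938 0.0313]
Max displacement = 2.0157

Answer: 2.0157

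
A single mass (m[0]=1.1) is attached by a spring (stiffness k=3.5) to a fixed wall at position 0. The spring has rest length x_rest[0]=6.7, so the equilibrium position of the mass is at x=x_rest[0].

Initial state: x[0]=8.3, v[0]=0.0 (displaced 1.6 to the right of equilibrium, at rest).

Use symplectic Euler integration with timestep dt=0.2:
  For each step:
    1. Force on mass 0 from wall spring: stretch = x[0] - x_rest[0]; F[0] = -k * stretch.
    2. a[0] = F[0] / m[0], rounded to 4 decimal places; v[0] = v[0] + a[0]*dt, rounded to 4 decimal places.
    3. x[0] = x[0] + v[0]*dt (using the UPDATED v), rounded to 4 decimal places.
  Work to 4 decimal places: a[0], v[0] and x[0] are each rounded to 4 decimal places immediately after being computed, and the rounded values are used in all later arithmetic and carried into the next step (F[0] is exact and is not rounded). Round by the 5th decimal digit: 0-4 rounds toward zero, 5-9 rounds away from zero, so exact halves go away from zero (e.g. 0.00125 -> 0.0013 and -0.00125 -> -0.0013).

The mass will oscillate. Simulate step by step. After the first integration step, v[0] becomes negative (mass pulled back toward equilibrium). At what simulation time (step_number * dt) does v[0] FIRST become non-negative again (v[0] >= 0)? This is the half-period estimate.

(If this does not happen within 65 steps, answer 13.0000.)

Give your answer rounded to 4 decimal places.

Answer: 1.8000

Derivation:
Step 0: x=[8.3000] v=[0.0000]
Step 1: x=[8.0964] v=[-1.0182]
Step 2: x=[7.7150] v=[-1.9068]
Step 3: x=[7.2045] v=[-2.5527]
Step 4: x=[6.6298] v=[-2.8737]
Step 5: x=[6.0640] v=[-2.8290]
Step 6: x=[5.5791] v=[-2.4243]
Step 7: x=[5.2369] v=[-1.7110]
Step 8: x=[5.0809] v=[-0.7799]
Step 9: x=[5.1310] v=[0.2504]
First v>=0 after going negative at step 9, time=1.8000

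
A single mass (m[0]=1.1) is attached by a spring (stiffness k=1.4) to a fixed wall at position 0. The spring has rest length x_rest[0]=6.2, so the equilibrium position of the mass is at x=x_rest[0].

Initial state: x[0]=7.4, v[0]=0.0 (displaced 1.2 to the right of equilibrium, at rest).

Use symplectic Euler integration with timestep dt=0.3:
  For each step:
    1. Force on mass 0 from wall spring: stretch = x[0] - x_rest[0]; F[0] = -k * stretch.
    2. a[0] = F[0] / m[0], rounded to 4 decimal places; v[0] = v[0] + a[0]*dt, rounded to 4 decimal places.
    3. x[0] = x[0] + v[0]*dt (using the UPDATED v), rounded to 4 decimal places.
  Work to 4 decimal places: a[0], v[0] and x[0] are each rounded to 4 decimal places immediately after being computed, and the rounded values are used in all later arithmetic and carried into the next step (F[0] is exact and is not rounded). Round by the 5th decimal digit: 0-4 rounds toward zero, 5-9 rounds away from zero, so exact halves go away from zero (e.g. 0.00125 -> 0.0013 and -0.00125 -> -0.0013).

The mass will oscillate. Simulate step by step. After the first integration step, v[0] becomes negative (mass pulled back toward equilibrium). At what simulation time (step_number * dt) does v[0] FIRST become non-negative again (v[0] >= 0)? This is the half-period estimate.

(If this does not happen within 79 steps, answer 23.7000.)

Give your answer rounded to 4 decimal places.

Step 0: x=[7.4000] v=[0.0000]
Step 1: x=[7.2625] v=[-0.4582]
Step 2: x=[7.0033] v=[-0.8639]
Step 3: x=[6.6521] v=[-1.1706]
Step 4: x=[6.2491] v=[-1.3432]
Step 5: x=[5.8405] v=[-1.3620]
Step 6: x=[5.4731] v=[-1.2248]
Step 7: x=[5.1889] v=[-0.9473]
Step 8: x=[5.0205] v=[-0.5612]
Step 9: x=[4.9873] v=[-0.1108]
Step 10: x=[5.0930] v=[0.3522]
First v>=0 after going negative at step 10, time=3.0000

Answer: 3.0000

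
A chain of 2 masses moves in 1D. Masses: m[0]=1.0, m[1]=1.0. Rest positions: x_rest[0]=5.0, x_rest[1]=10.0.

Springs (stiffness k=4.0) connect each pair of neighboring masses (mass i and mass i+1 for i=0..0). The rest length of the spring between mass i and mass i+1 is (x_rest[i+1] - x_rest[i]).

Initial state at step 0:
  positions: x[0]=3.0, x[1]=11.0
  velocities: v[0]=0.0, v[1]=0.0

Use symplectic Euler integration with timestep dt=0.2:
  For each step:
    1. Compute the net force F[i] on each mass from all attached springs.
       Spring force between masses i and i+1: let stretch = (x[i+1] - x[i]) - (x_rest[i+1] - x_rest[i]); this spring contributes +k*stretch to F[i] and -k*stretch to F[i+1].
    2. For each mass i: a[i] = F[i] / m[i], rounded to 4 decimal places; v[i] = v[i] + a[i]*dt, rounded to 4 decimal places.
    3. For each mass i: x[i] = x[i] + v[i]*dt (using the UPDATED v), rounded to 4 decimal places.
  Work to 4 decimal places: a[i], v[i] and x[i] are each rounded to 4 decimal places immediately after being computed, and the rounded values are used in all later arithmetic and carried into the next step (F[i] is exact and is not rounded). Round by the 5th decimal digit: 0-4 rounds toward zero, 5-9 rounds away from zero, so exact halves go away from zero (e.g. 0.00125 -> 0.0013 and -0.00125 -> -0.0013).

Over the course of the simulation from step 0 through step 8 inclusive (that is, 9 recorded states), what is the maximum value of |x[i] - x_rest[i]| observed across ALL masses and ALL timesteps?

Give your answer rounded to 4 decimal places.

Answer: 2.0638

Derivation:
Step 0: x=[3.0000 11.0000] v=[0.0000 0.0000]
Step 1: x=[3.4800 10.5200] v=[2.4000 -2.4000]
Step 2: x=[4.2864 9.7136] v=[4.0320 -4.0320]
Step 3: x=[5.1612 8.8388] v=[4.3738 -4.3738]
Step 4: x=[5.8244 8.1756] v=[3.3159 -3.3159]
Step 5: x=[6.0638 7.9362] v=[1.1969 -1.1969]
Step 6: x=[5.8028 8.1972] v=[-1.3052 1.3052]
Step 7: x=[5.1249 8.8751] v=[-3.3897 3.3897]
Step 8: x=[4.2470 9.7530] v=[-4.3895 4.3895]
Max displacement = 2.0638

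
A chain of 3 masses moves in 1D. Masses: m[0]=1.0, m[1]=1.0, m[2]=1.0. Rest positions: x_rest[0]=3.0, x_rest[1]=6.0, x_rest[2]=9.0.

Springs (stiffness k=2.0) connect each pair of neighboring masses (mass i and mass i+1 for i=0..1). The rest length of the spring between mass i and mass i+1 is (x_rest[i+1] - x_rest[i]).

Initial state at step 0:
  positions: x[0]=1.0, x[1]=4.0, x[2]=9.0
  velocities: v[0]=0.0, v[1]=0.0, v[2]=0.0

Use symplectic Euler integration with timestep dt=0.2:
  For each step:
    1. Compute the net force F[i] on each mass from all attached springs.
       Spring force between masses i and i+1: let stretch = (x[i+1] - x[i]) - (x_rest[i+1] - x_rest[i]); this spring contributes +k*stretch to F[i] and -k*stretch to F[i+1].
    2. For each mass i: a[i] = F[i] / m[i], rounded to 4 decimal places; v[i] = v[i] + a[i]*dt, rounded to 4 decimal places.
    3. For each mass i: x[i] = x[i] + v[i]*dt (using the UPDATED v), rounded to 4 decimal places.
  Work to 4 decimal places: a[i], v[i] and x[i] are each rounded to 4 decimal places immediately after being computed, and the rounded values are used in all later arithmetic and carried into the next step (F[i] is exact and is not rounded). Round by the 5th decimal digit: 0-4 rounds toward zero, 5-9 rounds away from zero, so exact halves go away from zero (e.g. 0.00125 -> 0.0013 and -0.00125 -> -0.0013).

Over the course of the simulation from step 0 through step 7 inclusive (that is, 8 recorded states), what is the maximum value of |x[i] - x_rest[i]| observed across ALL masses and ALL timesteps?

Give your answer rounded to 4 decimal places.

Step 0: x=[1.0000 4.0000 9.0000] v=[0.0000 0.0000 0.0000]
Step 1: x=[1.0000 4.1600 8.8400] v=[0.0000 0.8000 -0.8000]
Step 2: x=[1.0128 4.4416 8.5456] v=[0.0640 1.4080 -1.4720]
Step 3: x=[1.0599 4.7772 8.1629] v=[0.2355 1.6781 -1.9136]
Step 4: x=[1.1644 5.0863 7.7493] v=[0.5224 1.5455 -2.0679]
Step 5: x=[1.3426 5.2947 7.3627] v=[0.8912 1.0419 -1.9331]
Step 6: x=[1.5970 5.3524 7.0506] v=[1.2720 0.2883 -1.5603]
Step 7: x=[1.9118 5.2455 6.8427] v=[1.5742 -0.5346 -1.0396]
Max displacement = 2.1573

Answer: 2.1573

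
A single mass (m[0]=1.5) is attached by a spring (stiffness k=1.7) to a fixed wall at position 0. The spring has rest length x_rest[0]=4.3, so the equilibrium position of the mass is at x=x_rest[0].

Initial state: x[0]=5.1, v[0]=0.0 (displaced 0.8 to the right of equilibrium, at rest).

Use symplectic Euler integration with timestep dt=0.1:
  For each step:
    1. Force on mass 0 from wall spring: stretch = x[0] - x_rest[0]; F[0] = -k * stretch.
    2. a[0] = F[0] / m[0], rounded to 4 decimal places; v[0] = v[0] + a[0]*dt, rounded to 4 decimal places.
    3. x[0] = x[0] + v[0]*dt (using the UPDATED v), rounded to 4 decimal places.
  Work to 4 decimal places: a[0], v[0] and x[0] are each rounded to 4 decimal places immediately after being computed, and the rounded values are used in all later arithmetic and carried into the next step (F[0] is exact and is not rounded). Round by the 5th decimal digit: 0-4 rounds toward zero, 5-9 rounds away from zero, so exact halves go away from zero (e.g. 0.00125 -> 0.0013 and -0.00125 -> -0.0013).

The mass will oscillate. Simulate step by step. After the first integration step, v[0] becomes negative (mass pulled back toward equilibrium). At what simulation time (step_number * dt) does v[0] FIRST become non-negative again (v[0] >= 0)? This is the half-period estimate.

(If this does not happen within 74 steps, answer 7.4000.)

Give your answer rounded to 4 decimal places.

Step 0: x=[5.1000] v=[0.0000]
Step 1: x=[5.0909] v=[-0.0907]
Step 2: x=[5.0729] v=[-0.1803]
Step 3: x=[5.0461] v=[-0.2679]
Step 4: x=[5.0109] v=[-0.3525]
Step 5: x=[4.9676] v=[-0.4331]
Step 6: x=[4.9167] v=[-0.5088]
Step 7: x=[4.8588] v=[-0.5787]
Step 8: x=[4.7946] v=[-0.6420]
Step 9: x=[4.7248] v=[-0.6981]
Step 10: x=[4.6502] v=[-0.7462]
Step 11: x=[4.5716] v=[-0.7859]
Step 12: x=[4.4899] v=[-0.8167]
Step 13: x=[4.4061] v=[-0.8382]
Step 14: x=[4.3211] v=[-0.8502]
Step 15: x=[4.2358] v=[-0.8526]
Step 16: x=[4.1513] v=[-0.8453]
Step 17: x=[4.0685] v=[-0.8285]
Step 18: x=[3.9883] v=[-0.8023]
Step 19: x=[3.9116] v=[-0.7670]
Step 20: x=[3.8393] v=[-0.7230]
Step 21: x=[3.7722] v=[-0.6708]
Step 22: x=[3.7111] v=[-0.6110]
Step 23: x=[3.6567] v=[-0.5443]
Step 24: x=[3.6096] v=[-0.4714]
Step 25: x=[3.5703] v=[-0.3932]
Step 26: x=[3.5393] v=[-0.3105]
Step 27: x=[3.5169] v=[-0.2243]
Step 28: x=[3.5033] v=[-0.1356]
Step 29: x=[3.4988] v=[-0.0453]
Step 30: x=[3.5034] v=[0.0455]
First v>=0 after going negative at step 30, time=3.0000

Answer: 3.0000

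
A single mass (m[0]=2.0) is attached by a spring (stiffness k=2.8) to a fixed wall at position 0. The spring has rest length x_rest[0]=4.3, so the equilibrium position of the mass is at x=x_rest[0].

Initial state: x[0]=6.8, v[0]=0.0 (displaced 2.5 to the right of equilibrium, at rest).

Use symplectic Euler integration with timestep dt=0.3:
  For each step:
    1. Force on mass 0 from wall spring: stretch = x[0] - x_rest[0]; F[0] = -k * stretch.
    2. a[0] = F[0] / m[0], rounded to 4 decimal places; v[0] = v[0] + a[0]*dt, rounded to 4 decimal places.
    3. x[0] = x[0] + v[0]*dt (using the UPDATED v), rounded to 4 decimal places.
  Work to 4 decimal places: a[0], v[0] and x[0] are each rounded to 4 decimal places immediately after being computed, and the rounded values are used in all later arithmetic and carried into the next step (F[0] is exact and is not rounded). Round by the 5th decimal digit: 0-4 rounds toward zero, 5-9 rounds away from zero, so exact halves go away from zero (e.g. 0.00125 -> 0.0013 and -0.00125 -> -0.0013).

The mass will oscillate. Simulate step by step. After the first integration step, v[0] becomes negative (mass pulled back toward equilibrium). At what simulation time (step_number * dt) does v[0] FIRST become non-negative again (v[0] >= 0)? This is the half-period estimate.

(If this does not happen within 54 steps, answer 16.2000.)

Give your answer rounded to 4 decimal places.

Answer: 2.7000

Derivation:
Step 0: x=[6.8000] v=[0.0000]
Step 1: x=[6.4850] v=[-1.0500]
Step 2: x=[5.8947] v=[-1.9677]
Step 3: x=[5.1035] v=[-2.6375]
Step 4: x=[4.2110] v=[-2.9750]
Step 5: x=[3.3297] v=[-2.9376]
Step 6: x=[2.5707] v=[-2.5301]
Step 7: x=[2.0296] v=[-1.8038]
Step 8: x=[1.7745] v=[-0.8502]
Step 9: x=[1.8377] v=[0.2105]
First v>=0 after going negative at step 9, time=2.7000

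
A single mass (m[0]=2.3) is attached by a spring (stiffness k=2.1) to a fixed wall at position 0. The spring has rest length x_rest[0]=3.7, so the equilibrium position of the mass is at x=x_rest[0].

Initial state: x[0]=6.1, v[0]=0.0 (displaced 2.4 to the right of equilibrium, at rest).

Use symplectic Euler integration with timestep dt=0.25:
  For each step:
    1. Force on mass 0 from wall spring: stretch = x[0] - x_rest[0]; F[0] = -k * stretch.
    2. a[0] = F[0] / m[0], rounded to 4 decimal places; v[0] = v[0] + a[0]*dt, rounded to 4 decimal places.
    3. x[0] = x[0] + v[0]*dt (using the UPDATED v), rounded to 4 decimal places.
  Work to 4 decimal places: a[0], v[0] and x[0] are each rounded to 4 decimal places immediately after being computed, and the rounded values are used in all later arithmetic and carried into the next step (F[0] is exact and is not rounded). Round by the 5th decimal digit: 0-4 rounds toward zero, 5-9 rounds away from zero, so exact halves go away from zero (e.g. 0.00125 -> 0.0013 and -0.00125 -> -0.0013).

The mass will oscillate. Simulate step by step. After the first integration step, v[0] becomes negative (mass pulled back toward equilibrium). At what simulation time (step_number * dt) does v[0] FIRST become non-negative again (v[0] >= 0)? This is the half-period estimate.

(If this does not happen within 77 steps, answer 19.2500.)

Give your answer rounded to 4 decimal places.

Step 0: x=[6.1000] v=[0.0000]
Step 1: x=[5.9631] v=[-0.5478]
Step 2: x=[5.6970] v=[-1.0644]
Step 3: x=[5.3170] v=[-1.5202]
Step 4: x=[4.8447] v=[-1.8893]
Step 5: x=[4.3071] v=[-2.1506]
Step 6: x=[3.7348] v=[-2.2892]
Step 7: x=[3.1605] v=[-2.2972]
Step 8: x=[2.6170] v=[-2.1741]
Step 9: x=[2.1353] v=[-1.9269]
Step 10: x=[1.7429] v=[-1.5698]
Step 11: x=[1.4621] v=[-1.1231]
Step 12: x=[1.3090] v=[-0.6123]
Step 13: x=[1.2924] v=[-0.0665]
Step 14: x=[1.4132] v=[0.4831]
First v>=0 after going negative at step 14, time=3.5000

Answer: 3.5000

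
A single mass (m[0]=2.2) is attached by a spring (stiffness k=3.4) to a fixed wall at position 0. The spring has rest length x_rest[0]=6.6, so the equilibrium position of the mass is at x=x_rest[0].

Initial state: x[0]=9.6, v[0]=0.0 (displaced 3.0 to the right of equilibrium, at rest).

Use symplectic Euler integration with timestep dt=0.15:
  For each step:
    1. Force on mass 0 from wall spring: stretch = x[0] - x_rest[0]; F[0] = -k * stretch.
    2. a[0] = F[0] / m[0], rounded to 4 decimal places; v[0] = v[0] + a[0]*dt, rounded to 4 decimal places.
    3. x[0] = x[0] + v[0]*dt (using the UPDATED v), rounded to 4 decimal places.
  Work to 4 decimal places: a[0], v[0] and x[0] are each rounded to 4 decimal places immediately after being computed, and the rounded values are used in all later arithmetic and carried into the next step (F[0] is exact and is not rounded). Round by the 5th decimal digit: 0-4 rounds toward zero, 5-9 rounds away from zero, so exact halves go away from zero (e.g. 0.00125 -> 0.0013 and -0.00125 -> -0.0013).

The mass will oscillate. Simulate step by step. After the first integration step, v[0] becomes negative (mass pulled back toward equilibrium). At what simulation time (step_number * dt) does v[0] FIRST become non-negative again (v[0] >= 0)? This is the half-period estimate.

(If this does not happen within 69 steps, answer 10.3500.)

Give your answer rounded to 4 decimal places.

Step 0: x=[9.6000] v=[0.0000]
Step 1: x=[9.4957] v=[-0.6955]
Step 2: x=[9.2907] v=[-1.3668]
Step 3: x=[8.9921] v=[-1.9906]
Step 4: x=[8.6103] v=[-2.5451]
Step 5: x=[8.1586] v=[-3.0111]
Step 6: x=[7.6527] v=[-3.3724]
Step 7: x=[7.1102] v=[-3.6164]
Step 8: x=[6.5500] v=[-3.7347]
Step 9: x=[5.9915] v=[-3.7231]
Step 10: x=[5.4542] v=[-3.5820]
Step 11: x=[4.9567] v=[-3.3164]
Step 12: x=[4.5164] v=[-2.9355]
Step 13: x=[4.1485] v=[-2.4525]
Step 14: x=[3.8659] v=[-1.8842]
Step 15: x=[3.6783] v=[-1.2504]
Step 16: x=[3.5923] v=[-0.5731]
Step 17: x=[3.6109] v=[0.1241]
First v>=0 after going negative at step 17, time=2.5500

Answer: 2.5500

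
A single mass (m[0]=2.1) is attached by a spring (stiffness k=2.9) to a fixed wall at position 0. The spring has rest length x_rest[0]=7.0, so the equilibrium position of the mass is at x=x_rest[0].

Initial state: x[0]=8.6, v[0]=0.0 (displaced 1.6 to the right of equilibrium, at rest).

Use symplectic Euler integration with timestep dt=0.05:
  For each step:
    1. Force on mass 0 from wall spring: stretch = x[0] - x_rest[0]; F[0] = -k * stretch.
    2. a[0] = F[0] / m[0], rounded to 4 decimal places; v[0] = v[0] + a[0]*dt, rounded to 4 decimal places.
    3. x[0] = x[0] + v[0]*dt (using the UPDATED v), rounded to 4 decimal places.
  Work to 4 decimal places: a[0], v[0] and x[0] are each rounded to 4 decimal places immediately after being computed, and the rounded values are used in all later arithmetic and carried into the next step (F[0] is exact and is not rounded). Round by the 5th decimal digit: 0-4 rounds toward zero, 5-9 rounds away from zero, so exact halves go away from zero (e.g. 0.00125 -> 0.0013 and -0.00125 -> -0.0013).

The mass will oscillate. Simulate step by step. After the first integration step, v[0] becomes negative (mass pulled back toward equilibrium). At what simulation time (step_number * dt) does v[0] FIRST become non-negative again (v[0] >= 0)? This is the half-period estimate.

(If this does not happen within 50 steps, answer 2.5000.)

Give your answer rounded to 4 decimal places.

Answer: 2.5000

Derivation:
Step 0: x=[8.6000] v=[0.0000]
Step 1: x=[8.5945] v=[-0.1105]
Step 2: x=[8.5835] v=[-0.2206]
Step 3: x=[8.5670] v=[-0.3299]
Step 4: x=[8.5451] v=[-0.4381]
Step 5: x=[8.5179] v=[-0.5448]
Step 6: x=[8.4854] v=[-0.6496]
Step 7: x=[8.4478] v=[-0.7522]
Step 8: x=[8.4052] v=[-0.8522]
Step 9: x=[8.3577] v=[-0.9492]
Step 10: x=[8.3056] v=[-1.0429]
Step 11: x=[8.2489] v=[-1.1331]
Step 12: x=[8.1879] v=[-1.2193]
Step 13: x=[8.1228] v=[-1.3013]
Step 14: x=[8.0539] v=[-1.3788]
Step 15: x=[7.9813] v=[-1.4516]
Step 16: x=[7.9053] v=[-1.5194]
Step 17: x=[7.8262] v=[-1.5819]
Step 18: x=[7.7443] v=[-1.6389]
Step 19: x=[7.6598] v=[-1.6903]
Step 20: x=[7.5730] v=[-1.7359]
Step 21: x=[7.4842] v=[-1.7755]
Step 22: x=[7.3938] v=[-1.8089]
Step 23: x=[7.3020] v=[-1.8361]
Step 24: x=[7.2092] v=[-1.8570]
Step 25: x=[7.1156] v=[-1.8714]
Step 26: x=[7.0216] v=[-1.8794]
Step 27: x=[6.9276] v=[-1.8809]
Step 28: x=[6.8338] v=[-1.8759]
Step 29: x=[6.7406] v=[-1.8644]
Step 30: x=[6.6483] v=[-1.8465]
Step 31: x=[6.5572] v=[-1.8222]
Step 32: x=[6.4676] v=[-1.7916]
Step 33: x=[6.3799] v=[-1.7548]
Step 34: x=[6.2943] v=[-1.7120]
Step 35: x=[6.2111] v=[-1.6633]
Step 36: x=[6.1307] v=[-1.6088]
Step 37: x=[6.0533] v=[-1.5488]
Step 38: x=[5.9791] v=[-1.4834]
Step 39: x=[5.9085] v=[-1.4129]
Step 40: x=[5.8416] v=[-1.3375]
Step 41: x=[5.7787] v=[-1.2575]
Step 42: x=[5.7200] v=[-1.1732]
Step 43: x=[5.6658] v=[-1.0848]
Step 44: x=[5.6162] v=[-0.9927]
Step 45: x=[5.5713] v=[-0.8972]
Step 46: x=[5.5314] v=[-0.7986]
Step 47: x=[5.4965] v=[-0.6972]
Step 48: x=[5.4668] v=[-0.5934]
Step 49: x=[5.4424] v=[-0.4875]
Step 50: x=[5.4234] v=[-0.3800]
v[0] did not become non-negative within 50 steps; using fallback time=2.5000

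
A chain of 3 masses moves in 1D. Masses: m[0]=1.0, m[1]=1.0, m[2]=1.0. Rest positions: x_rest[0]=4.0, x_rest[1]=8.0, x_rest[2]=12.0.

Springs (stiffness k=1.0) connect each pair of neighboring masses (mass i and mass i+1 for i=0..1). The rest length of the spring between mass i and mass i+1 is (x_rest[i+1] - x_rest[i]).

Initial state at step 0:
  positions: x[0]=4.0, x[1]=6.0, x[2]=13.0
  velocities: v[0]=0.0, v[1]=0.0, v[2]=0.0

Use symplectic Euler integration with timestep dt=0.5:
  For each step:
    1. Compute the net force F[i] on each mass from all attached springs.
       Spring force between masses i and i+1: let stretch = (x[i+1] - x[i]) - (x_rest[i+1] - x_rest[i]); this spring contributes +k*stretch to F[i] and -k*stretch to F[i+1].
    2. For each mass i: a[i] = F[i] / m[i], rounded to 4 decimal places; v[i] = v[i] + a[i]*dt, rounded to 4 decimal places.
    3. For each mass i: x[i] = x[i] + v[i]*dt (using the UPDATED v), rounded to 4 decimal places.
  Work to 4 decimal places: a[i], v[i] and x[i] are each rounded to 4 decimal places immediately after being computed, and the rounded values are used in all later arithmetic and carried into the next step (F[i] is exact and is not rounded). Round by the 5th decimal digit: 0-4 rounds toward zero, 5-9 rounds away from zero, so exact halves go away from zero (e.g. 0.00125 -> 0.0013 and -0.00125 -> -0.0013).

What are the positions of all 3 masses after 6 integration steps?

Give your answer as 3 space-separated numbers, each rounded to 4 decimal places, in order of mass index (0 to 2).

Answer: 5.0058 6.0111 11.9836

Derivation:
Step 0: x=[4.0000 6.0000 13.0000] v=[0.0000 0.0000 0.0000]
Step 1: x=[3.5000 7.2500 12.2500] v=[-1.0000 2.5000 -1.5000]
Step 2: x=[2.9375 8.8125 11.2500] v=[-1.1250 3.1250 -2.0000]
Step 3: x=[2.8438 9.5157 10.6406] v=[-0.1875 1.4063 -1.2188]
Step 4: x=[3.4181 8.8321 10.7500] v=[1.1485 -1.3672 0.2188]
Step 5: x=[4.3459 7.2745 11.3800] v=[1.8555 -3.1153 1.2599]
Step 6: x=[5.0058 6.0111 11.9836] v=[1.3198 -2.5269 1.2072]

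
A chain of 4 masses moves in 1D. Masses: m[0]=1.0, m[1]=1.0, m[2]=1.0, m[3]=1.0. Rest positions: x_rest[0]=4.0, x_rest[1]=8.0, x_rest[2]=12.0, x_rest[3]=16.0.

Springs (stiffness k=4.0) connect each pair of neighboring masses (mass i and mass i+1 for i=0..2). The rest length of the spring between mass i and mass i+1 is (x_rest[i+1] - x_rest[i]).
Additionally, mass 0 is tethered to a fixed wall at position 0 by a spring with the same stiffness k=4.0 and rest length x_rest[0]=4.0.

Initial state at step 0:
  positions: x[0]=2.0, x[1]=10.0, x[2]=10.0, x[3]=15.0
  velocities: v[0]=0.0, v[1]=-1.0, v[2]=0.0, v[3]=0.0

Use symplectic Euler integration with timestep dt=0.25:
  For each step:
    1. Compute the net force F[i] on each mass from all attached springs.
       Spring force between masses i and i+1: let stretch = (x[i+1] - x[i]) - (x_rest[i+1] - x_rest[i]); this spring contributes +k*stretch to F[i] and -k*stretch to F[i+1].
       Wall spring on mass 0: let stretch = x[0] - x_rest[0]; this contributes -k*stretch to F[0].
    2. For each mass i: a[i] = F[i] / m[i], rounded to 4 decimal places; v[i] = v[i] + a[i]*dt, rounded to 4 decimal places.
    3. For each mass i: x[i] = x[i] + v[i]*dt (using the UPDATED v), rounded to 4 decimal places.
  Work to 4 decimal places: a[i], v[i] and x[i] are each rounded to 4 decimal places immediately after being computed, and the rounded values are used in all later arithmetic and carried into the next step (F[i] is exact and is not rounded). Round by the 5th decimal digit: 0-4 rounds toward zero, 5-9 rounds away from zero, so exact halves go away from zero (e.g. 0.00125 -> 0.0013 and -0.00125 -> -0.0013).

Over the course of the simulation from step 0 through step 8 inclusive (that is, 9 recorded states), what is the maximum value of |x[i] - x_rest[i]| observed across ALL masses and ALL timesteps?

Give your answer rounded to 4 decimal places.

Step 0: x=[2.0000 10.0000 10.0000 15.0000] v=[0.0000 -1.0000 0.0000 0.0000]
Step 1: x=[3.5000 7.7500 11.2500 14.7500] v=[6.0000 -9.0000 5.0000 -1.0000]
Step 2: x=[5.1875 5.3125 12.5000 14.6250] v=[6.7500 -9.7500 5.0000 -0.5000]
Step 3: x=[5.6094 4.6406 12.4844 14.9688] v=[1.6875 -2.6875 -0.0625 1.3750]
Step 4: x=[4.3867 6.1719 11.1289 15.6915] v=[-4.8907 6.1251 -5.4219 2.8906]
Step 5: x=[2.5137 8.4961 9.6748 16.2735] v=[-7.4922 9.2969 -5.8163 2.3280]
Step 6: x=[1.5078 9.6194 9.5757 16.2058] v=[-4.0235 4.4932 -0.3963 -0.2707]
Step 7: x=[2.1529 8.7039 11.1451 15.4806] v=[2.5803 -3.6621 6.2775 -2.9008]
Step 8: x=[3.8975 6.7609 13.1881 14.6715] v=[6.9784 -7.7719 8.1718 -3.2363]
Max displacement = 3.3594

Answer: 3.3594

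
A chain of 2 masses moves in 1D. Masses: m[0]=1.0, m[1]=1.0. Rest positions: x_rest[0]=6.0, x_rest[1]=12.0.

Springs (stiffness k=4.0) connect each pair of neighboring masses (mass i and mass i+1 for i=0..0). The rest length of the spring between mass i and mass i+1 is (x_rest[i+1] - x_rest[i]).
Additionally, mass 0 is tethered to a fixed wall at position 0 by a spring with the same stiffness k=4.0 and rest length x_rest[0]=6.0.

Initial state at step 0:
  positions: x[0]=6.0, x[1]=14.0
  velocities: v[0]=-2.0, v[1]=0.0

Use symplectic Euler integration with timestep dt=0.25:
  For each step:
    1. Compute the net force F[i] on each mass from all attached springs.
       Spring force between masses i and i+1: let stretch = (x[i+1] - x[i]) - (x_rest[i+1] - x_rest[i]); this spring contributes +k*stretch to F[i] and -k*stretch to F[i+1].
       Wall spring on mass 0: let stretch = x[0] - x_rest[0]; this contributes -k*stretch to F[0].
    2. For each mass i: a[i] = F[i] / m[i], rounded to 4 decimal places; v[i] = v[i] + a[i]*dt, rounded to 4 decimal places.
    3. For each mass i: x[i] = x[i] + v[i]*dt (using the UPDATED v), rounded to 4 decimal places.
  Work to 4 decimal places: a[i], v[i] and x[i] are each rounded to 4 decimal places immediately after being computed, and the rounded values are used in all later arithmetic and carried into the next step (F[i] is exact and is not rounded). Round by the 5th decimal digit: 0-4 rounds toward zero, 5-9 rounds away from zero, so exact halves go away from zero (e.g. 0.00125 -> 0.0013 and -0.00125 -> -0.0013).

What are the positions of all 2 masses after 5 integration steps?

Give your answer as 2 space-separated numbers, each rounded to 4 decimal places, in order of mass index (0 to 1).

Answer: 5.9707 10.7324

Derivation:
Step 0: x=[6.0000 14.0000] v=[-2.0000 0.0000]
Step 1: x=[6.0000 13.5000] v=[0.0000 -2.0000]
Step 2: x=[6.3750 12.6250] v=[1.5000 -3.5000]
Step 3: x=[6.7188 11.6875] v=[1.3750 -3.7500]
Step 4: x=[6.6250 11.0078] v=[-0.3751 -2.7187]
Step 5: x=[5.9707 10.7324] v=[-2.6173 -1.1015]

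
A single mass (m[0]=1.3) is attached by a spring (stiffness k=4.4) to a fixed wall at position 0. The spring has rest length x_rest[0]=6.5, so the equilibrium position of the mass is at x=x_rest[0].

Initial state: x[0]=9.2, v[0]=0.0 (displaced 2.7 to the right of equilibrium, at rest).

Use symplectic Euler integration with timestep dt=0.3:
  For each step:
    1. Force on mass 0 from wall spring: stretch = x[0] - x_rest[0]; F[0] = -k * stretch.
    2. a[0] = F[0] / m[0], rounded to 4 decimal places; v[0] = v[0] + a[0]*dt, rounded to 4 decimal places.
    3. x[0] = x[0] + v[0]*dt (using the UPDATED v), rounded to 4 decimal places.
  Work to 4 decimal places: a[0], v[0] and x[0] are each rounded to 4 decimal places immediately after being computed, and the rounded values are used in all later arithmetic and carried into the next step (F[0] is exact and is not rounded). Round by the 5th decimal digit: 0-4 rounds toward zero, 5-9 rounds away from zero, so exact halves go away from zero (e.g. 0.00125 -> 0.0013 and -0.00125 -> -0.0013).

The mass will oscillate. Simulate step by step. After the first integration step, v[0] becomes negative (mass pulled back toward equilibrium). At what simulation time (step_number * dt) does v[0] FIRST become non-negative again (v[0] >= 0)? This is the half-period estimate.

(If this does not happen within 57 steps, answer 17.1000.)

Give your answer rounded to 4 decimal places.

Step 0: x=[9.2000] v=[0.0000]
Step 1: x=[8.3775] v=[-2.7416]
Step 2: x=[6.9831] v=[-4.6480]
Step 3: x=[5.4416] v=[-5.1385]
Step 4: x=[4.2225] v=[-4.0638]
Step 5: x=[3.6971] v=[-1.7513]
Step 6: x=[4.0255] v=[1.0947]
First v>=0 after going negative at step 6, time=1.8000

Answer: 1.8000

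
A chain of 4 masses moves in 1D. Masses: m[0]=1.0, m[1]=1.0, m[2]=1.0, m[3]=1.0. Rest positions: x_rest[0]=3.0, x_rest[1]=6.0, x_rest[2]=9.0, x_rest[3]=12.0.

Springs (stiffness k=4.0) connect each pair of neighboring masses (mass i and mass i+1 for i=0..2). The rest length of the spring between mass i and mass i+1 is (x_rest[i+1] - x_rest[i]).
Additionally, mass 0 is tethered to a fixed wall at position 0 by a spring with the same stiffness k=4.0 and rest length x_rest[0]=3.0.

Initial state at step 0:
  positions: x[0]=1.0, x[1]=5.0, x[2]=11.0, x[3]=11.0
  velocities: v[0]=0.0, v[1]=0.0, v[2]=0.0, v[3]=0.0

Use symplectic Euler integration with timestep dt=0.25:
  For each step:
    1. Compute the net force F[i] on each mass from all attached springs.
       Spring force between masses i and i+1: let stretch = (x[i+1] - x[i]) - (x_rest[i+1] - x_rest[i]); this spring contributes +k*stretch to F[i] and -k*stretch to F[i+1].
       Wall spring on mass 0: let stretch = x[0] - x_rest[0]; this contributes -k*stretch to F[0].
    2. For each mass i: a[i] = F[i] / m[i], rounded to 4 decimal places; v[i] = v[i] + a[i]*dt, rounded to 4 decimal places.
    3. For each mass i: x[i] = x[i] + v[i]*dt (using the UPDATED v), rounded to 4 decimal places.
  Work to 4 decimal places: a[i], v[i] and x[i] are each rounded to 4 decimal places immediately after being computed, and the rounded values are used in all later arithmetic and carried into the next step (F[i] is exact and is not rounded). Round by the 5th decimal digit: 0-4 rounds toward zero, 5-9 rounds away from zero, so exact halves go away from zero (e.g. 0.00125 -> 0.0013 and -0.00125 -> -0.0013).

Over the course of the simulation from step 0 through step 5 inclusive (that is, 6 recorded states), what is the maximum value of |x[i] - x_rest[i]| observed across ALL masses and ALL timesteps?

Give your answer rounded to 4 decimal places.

Step 0: x=[1.0000 5.0000 11.0000 11.0000] v=[0.0000 0.0000 0.0000 0.0000]
Step 1: x=[1.7500 5.5000 9.5000 11.7500] v=[3.0000 2.0000 -6.0000 3.0000]
Step 2: x=[3.0000 6.0625 7.5625 12.6875] v=[5.0000 2.2500 -7.7500 3.7500]
Step 3: x=[4.2656 6.2344 6.5313 13.0938] v=[5.0625 0.6875 -4.1250 1.6250]
Step 4: x=[4.9570 5.9883 7.0665 12.6094] v=[2.7657 -0.9844 2.1406 -1.9375]
Step 5: x=[4.6670 5.7539 8.7178 11.4893] v=[-1.1600 -0.9375 6.6053 -4.4804]
Max displacement = 2.4687

Answer: 2.4687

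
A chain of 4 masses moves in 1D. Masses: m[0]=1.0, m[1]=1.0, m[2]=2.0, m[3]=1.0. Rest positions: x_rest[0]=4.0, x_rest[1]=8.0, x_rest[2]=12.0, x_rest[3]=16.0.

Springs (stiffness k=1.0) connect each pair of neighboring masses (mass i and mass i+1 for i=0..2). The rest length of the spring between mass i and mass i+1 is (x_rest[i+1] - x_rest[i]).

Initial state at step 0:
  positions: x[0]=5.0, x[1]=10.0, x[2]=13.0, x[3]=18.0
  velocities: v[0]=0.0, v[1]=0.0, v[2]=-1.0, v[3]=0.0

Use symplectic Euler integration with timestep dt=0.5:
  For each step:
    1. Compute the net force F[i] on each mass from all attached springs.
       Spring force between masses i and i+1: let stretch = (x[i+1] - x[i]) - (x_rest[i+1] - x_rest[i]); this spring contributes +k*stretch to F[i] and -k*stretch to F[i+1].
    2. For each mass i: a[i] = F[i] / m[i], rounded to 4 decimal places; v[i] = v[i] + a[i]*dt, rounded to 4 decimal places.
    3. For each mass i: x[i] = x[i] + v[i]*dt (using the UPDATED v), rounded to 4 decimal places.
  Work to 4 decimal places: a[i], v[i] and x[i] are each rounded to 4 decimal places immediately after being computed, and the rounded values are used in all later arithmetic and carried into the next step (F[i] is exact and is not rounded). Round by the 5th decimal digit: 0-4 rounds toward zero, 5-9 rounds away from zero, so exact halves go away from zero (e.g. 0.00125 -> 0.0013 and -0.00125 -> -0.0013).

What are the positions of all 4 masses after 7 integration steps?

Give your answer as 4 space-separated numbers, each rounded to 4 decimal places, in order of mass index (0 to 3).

Answer: 3.7567 9.0744 11.8856 15.3977

Derivation:
Step 0: x=[5.0000 10.0000 13.0000 18.0000] v=[0.0000 0.0000 -1.0000 0.0000]
Step 1: x=[5.2500 9.5000 12.7500 17.7500] v=[0.5000 -1.0000 -0.5000 -0.5000]
Step 2: x=[5.5625 8.7500 12.7188 17.2500] v=[0.6250 -1.5000 -0.0625 -1.0000]
Step 3: x=[5.6719 8.1953 12.7579 16.6172] v=[0.2188 -1.1094 0.0781 -1.2656]
Step 4: x=[5.4122 8.1504 12.7090 16.0196] v=[-0.5195 -0.0898 -0.0978 -1.1953]
Step 5: x=[4.8370 8.5606 12.5041 15.5943] v=[-1.1504 0.8204 -0.4098 -0.8506]
Step 6: x=[4.1927 9.0258 12.1925 15.3965] v=[-1.2886 0.9304 -0.6232 -0.3957]
Step 7: x=[3.7567 9.0744 11.8856 15.3977] v=[-0.8721 0.0972 -0.6139 0.0023]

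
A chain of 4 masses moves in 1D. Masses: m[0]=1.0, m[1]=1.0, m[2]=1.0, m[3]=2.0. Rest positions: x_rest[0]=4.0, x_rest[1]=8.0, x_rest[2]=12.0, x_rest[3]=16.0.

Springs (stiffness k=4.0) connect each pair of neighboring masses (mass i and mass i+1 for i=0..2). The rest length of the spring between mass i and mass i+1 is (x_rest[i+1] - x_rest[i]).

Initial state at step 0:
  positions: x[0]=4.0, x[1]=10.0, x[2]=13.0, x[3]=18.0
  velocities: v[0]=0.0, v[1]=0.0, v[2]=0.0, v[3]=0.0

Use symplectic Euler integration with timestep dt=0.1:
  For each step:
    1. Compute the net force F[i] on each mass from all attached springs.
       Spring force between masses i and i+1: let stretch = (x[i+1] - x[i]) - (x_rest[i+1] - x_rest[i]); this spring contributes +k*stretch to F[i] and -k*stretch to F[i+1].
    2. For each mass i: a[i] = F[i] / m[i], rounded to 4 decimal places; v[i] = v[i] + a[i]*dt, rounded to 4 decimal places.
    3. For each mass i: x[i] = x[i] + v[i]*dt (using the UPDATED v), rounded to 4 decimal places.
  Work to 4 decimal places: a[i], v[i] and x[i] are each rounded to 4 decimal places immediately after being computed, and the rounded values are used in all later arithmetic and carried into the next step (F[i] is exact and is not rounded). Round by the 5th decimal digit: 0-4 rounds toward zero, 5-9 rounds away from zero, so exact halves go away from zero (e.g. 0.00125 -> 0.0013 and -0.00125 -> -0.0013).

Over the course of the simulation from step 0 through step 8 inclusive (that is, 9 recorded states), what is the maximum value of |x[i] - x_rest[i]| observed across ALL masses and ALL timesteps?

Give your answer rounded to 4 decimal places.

Step 0: x=[4.0000 10.0000 13.0000 18.0000] v=[0.0000 0.0000 0.0000 0.0000]
Step 1: x=[4.0800 9.8800 13.0800 17.9800] v=[0.8000 -1.2000 0.8000 -0.2000]
Step 2: x=[4.2320 9.6560 13.2280 17.9420] v=[1.5200 -2.2400 1.4800 -0.3800]
Step 3: x=[4.4410 9.3579 13.4217 17.8897] v=[2.0896 -2.9808 1.9368 -0.5228]
Step 4: x=[4.6866 9.0257 13.6316 17.8281] v=[2.4564 -3.3220 2.0985 -0.6164]
Step 5: x=[4.9458 8.7042 13.8251 17.7625] v=[2.5920 -3.2153 1.9347 -0.6557]
Step 6: x=[5.1953 8.4372 13.9712 17.6982] v=[2.4954 -2.6703 1.4613 -0.6432]
Step 7: x=[5.4145 8.2619 14.0451 17.6393] v=[2.1922 -1.7535 0.7385 -0.5886]
Step 8: x=[5.5876 8.2040 14.0314 17.5886] v=[1.7312 -0.5792 -0.1371 -0.5074]
Max displacement = 2.0451

Answer: 2.0451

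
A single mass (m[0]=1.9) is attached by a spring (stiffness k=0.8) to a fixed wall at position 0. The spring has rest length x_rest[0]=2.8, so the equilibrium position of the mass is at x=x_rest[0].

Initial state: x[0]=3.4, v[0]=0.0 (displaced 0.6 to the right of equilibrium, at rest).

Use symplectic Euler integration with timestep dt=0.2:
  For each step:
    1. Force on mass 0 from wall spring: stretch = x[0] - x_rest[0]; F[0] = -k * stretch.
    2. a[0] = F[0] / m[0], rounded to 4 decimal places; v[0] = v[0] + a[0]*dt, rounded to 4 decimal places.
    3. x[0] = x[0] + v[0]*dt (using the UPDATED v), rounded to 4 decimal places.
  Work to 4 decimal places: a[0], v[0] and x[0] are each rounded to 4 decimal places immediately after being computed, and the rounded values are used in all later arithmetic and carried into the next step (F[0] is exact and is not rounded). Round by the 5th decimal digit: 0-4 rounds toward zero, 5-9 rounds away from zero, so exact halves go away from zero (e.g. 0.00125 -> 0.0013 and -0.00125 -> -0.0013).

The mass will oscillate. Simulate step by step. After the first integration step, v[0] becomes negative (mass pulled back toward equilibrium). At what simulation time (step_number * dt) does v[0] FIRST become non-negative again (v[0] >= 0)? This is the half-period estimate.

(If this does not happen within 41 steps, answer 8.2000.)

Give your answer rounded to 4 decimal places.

Answer: 5.0000

Derivation:
Step 0: x=[3.4000] v=[0.0000]
Step 1: x=[3.3899] v=[-0.0505]
Step 2: x=[3.3699] v=[-0.1002]
Step 3: x=[3.3403] v=[-0.1482]
Step 4: x=[3.3016] v=[-0.1937]
Step 5: x=[3.2544] v=[-0.2359]
Step 6: x=[3.1996] v=[-0.2742]
Step 7: x=[3.1380] v=[-0.3079]
Step 8: x=[3.0707] v=[-0.3364]
Step 9: x=[2.9989] v=[-0.3592]
Step 10: x=[2.9237] v=[-0.3759]
Step 11: x=[2.8464] v=[-0.3863]
Step 12: x=[2.7684] v=[-0.3902]
Step 13: x=[2.6909] v=[-0.3875]
Step 14: x=[2.6152] v=[-0.3783]
Step 15: x=[2.5427] v=[-0.3627]
Step 16: x=[2.4745] v=[-0.3410]
Step 17: x=[2.4118] v=[-0.3136]
Step 18: x=[2.3556] v=[-0.2809]
Step 19: x=[2.3069] v=[-0.2435]
Step 20: x=[2.2665] v=[-0.2020]
Step 21: x=[2.2351] v=[-0.1571]
Step 22: x=[2.2132] v=[-0.1095]
Step 23: x=[2.2012] v=[-0.0601]
Step 24: x=[2.1993] v=[-0.0097]
Step 25: x=[2.2075] v=[0.0409]
First v>=0 after going negative at step 25, time=5.0000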